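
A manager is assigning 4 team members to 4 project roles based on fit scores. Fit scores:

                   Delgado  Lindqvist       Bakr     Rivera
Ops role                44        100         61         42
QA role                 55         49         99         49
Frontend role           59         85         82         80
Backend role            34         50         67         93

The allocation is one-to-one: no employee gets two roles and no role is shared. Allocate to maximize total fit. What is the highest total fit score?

Optimal: Delgado→Frontend role (59 pts), Lindqvist→Ops role (100 pts), Bakr→QA role (99 pts), Rivera→Backend role (93 pts) — total 59+100+99+93 = 351 pts.
Column-greedy (each role in turn goes to its best remaining employee) gives 313 pts, worse by 38.

Max total: 351 pts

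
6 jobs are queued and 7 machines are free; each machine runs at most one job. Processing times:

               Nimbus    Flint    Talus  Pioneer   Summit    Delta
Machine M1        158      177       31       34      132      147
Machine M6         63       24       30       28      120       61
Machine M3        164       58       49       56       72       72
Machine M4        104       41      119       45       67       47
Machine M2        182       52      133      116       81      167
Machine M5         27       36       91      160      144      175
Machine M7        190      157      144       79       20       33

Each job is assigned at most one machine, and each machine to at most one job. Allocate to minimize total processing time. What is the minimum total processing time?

Min total: 201 min

This is the linear assignment problem.
Optimal: Nimbus→Machine M5 (27 min), Flint→Machine M6 (24 min), Talus→Machine M3 (49 min), Pioneer→Machine M1 (34 min), Summit→Machine M7 (20 min), Delta→Machine M4 (47 min) — total 27+24+49+34+20+47 = 201 min.
Min-entry greedy (repeatedly take the single cheapest remaining cell) gives 219 min, worse by 18.
Next-best assignment: Nimbus→Machine M5, Flint→Machine M6, Talus→Machine M1, Pioneer→Machine M3, Summit→Machine M7, Delta→Machine M4 = 205 min.
Swapping Pioneer↔Delta (Pioneer→Machine M4 45 min, Delta→Machine M1 147 min) adds 111.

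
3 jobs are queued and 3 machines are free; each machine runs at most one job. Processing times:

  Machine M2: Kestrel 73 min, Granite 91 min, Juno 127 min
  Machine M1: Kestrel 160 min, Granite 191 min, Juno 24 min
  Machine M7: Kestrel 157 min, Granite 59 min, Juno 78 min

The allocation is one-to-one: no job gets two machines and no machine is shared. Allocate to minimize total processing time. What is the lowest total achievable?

Minimum total: 156 min

Treat this as an assignment problem: match each job to one machine.
Optimal: Kestrel→Machine M2 (73 min), Granite→Machine M7 (59 min), Juno→Machine M1 (24 min) — total 73+59+24 = 156 min.
No other one-to-one assignment undercuts 156 min.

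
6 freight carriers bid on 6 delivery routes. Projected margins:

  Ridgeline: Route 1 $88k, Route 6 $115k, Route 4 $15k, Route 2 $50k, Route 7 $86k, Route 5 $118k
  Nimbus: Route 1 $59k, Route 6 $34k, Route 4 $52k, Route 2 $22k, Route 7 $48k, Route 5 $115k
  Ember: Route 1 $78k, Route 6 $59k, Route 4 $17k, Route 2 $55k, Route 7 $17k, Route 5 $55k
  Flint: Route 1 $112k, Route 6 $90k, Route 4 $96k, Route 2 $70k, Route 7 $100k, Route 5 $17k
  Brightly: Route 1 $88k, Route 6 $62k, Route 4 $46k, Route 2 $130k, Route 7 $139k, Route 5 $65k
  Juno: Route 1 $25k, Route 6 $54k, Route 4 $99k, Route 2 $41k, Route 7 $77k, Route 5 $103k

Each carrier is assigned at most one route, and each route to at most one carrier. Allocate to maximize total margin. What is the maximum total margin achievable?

This is a one-to-one assignment (maximum-weight bipartite matching).
Optimal: Ridgeline→Route 6 ($115k), Nimbus→Route 5 ($115k), Ember→Route 1 ($78k), Flint→Route 7 ($100k), Brightly→Route 2 ($130k), Juno→Route 4 ($99k) — total 115+115+78+100+130+99 = $637k.
Column-greedy (each route in turn goes to its best remaining carrier) gives $559k, worse by 78.

Max total: $637k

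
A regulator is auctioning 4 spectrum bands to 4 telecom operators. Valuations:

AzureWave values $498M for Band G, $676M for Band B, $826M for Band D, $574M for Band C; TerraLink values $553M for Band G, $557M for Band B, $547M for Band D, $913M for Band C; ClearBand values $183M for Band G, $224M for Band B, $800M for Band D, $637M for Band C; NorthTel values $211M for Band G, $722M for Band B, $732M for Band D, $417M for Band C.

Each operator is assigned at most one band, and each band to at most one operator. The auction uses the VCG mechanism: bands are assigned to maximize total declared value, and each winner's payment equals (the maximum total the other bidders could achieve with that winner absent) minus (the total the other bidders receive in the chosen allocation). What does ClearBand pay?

Efficient allocation: AzureWave→Band G ($498M), TerraLink→Band C ($913M), ClearBand→Band D ($800M), NorthTel→Band B ($722M); total welfare W = $2933M.
ClearBand receives Band D at value $800M, so the others get W − 800 = $2133M.
Without ClearBand: best allocation of the remaining 3 bidders over all 4 bands is AzureWave→Band D ($826M), TerraLink→Band C ($913M), NorthTel→Band B ($722M), total $2461M.
VCG payment = (others' best without ClearBand) − (others' welfare with ClearBand) = 2461 − 2133 = $328M.

ClearBand pays $328M.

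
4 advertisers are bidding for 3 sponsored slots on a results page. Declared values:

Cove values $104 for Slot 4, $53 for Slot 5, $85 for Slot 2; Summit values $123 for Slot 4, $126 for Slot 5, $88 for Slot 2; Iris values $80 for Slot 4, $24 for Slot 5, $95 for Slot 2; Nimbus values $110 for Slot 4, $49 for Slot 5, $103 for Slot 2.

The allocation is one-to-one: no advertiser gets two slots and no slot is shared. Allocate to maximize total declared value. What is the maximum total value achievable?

Maximum total: $333

Optimal: Cove→Slot 4 ($104), Summit→Slot 5 ($126), Nimbus→Slot 2 ($103) — total 104+126+103 = $333.
Column-greedy (each slot in turn goes to its best remaining advertiser) gives $279, worse by 54.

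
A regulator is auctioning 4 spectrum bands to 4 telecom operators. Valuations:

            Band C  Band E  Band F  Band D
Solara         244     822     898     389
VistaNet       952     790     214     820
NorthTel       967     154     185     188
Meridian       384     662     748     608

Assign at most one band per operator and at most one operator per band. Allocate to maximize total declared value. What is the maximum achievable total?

Max total: $3357M

Optimal: Solara→Band E ($822M), VistaNet→Band D ($820M), NorthTel→Band C ($967M), Meridian→Band F ($748M) — total 822+820+967+748 = $3357M.
Row-greedy (each operator in turn takes its best remaining band) gives $2700M, worse by 657.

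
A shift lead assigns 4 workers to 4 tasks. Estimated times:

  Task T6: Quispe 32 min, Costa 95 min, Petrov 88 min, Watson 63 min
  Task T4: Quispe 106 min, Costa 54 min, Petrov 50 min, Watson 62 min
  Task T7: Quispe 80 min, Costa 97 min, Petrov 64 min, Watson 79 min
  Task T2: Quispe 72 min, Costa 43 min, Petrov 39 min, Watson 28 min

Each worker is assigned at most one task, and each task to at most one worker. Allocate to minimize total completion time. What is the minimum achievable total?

Min total: 178 min

This is a one-to-one assignment (minimum-cost bipartite matching).
Optimal: Quispe→Task T6 (32 min), Costa→Task T4 (54 min), Petrov→Task T7 (64 min), Watson→Task T2 (28 min) — total 32+54+64+28 = 178 min.
Column-greedy (each task in turn goes to its cheapest remaining worker) gives 204 min, worse by 26.
Next-best assignment: Quispe→Task T6, Costa→Task T2, Petrov→Task T7, Watson→Task T4 = 201 min.
Swapping Watson↔Quispe (Watson→Task T6 63 min, Quispe→Task T2 72 min) adds 75.
No other one-to-one assignment undercuts 178 min.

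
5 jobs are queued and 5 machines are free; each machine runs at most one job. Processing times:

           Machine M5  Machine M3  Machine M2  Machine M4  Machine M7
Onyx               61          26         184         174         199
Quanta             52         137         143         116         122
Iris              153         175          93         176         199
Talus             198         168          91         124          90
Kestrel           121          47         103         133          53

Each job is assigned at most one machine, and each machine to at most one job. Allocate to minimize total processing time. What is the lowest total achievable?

Minimum total: 348 min

Optimal: Onyx→Machine M3 (26 min), Quanta→Machine M5 (52 min), Iris→Machine M2 (93 min), Talus→Machine M4 (124 min), Kestrel→Machine M7 (53 min) — total 26+52+93+124+53 = 348 min.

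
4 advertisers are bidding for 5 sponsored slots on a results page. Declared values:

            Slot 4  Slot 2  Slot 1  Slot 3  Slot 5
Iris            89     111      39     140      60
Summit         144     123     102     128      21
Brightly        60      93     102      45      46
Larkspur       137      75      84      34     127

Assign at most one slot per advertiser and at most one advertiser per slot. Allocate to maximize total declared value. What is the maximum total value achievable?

Treat this as an assignment problem: match each advertiser to one slot.
Optimal: Iris→Slot 3 ($140), Summit→Slot 4 ($144), Brightly→Slot 1 ($102), Larkspur→Slot 5 ($127) — total 140+144+102+127 = $513.
Next-best assignment: Iris→Slot 3, Summit→Slot 4, Brightly→Slot 2, Larkspur→Slot 5 = $504.
Checked against all permutations: $513 is optimal.

Max total: $513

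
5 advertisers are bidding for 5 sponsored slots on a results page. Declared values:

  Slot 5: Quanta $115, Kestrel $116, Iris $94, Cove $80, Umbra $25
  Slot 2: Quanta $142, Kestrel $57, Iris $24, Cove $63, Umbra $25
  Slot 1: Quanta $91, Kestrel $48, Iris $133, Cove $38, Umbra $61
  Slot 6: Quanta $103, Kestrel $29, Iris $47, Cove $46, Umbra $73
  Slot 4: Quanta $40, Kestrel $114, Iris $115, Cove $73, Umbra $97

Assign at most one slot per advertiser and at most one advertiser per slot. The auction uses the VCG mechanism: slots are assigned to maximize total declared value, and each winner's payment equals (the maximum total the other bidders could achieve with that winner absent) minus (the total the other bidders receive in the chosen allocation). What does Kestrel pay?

Kestrel pays $24.

Efficient allocation: Quanta→Slot 2 ($142), Kestrel→Slot 4 ($114), Iris→Slot 1 ($133), Cove→Slot 5 ($80), Umbra→Slot 6 ($73); total welfare W = $542.
Kestrel receives Slot 4 at value $114, so the others get W − 114 = $428.
Without Kestrel: best allocation of the remaining 4 bidders over all 5 slots is Quanta→Slot 2 ($142), Iris→Slot 1 ($133), Cove→Slot 5 ($80), Umbra→Slot 4 ($97), total $452.
VCG payment = (others' best without Kestrel) − (others' welfare with Kestrel) = 452 − 428 = $24.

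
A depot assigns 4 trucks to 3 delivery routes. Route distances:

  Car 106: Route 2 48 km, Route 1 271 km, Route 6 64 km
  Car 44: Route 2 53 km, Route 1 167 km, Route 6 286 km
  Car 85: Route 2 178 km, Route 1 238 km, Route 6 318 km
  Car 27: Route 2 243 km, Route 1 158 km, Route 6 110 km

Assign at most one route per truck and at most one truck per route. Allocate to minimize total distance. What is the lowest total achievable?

This is a one-to-one assignment (minimum-cost bipartite matching).
Optimal: Car 44→Route 2 (53 km), Car 27→Route 1 (158 km), Car 106→Route 6 (64 km) — total 53+158+64 = 275 km.
Min-entry greedy (repeatedly take the single cheapest remaining cell) gives 325 km, worse by 50.
Checked against all permutations: 275 km is optimal.

Minimum total: 275 km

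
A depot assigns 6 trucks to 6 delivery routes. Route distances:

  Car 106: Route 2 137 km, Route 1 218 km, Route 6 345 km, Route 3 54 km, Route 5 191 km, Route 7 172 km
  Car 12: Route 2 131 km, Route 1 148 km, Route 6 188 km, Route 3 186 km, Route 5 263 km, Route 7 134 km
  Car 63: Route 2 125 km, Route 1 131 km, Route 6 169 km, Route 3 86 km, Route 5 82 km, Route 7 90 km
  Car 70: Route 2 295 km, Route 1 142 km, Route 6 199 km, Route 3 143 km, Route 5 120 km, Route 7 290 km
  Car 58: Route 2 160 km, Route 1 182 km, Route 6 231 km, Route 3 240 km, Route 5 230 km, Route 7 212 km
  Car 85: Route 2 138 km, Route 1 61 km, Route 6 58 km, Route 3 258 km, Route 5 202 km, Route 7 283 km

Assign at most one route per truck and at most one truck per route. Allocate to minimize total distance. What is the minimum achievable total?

Treat this as an assignment problem: match each truck to one route.
Optimal: Car 106→Route 3 (54 km), Car 12→Route 1 (148 km), Car 63→Route 7 (90 km), Car 70→Route 5 (120 km), Car 58→Route 2 (160 km), Car 85→Route 6 (58 km) — total 54+148+90+120+160+58 = 630 km.
Min-entry greedy (repeatedly take the single cheapest remaining cell) gives 679 km, worse by 49.

Min total: 630 km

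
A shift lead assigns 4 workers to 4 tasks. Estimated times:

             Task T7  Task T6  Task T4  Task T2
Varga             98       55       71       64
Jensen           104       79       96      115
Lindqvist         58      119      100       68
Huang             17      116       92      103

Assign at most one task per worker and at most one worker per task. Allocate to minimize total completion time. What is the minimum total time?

This is a one-to-one assignment (minimum-cost bipartite matching).
Optimal: Varga→Task T4 (71 min), Jensen→Task T6 (79 min), Lindqvist→Task T2 (68 min), Huang→Task T7 (17 min) — total 71+79+68+17 = 235 min.
Min-entry greedy (repeatedly take the single cheapest remaining cell) gives 236 min, worse by 1.
Swapping Jensen↔Varga (Jensen→Task T4 96 min, Varga→Task T6 55 min) adds 1.

Min total: 235 min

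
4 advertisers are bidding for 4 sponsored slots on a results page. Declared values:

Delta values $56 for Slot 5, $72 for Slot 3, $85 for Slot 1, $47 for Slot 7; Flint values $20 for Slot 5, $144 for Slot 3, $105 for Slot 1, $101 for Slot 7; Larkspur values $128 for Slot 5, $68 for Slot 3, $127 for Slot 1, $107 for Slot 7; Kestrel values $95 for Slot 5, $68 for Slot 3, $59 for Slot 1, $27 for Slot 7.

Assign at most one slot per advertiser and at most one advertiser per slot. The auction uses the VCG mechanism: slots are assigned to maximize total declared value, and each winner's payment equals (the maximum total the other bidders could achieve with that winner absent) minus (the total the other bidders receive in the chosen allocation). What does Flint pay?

Efficient allocation: Delta→Slot 1 ($85), Flint→Slot 3 ($144), Larkspur→Slot 7 ($107), Kestrel→Slot 5 ($95); total welfare W = $431.
Flint receives Slot 3 at value $144, so the others get W − 144 = $287.
Without Flint: best allocation of the remaining 3 bidders over all 4 slots is Delta→Slot 3 ($72), Larkspur→Slot 1 ($127), Kestrel→Slot 5 ($95), total $294.
VCG payment = (others' best without Flint) − (others' welfare with Flint) = 294 − 287 = $7.

Flint pays $7.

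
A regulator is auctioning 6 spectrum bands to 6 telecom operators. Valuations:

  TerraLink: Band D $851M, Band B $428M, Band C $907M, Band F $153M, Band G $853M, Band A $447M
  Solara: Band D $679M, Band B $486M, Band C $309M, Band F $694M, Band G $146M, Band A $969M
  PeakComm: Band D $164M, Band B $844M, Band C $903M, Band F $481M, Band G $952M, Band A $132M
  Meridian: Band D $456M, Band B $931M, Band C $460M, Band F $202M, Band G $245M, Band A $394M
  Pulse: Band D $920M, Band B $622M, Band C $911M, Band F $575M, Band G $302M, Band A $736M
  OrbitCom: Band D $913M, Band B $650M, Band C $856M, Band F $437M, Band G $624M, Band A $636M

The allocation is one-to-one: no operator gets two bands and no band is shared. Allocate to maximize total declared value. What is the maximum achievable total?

Optimal: TerraLink→Band C ($907M), Solara→Band A ($969M), PeakComm→Band G ($952M), Meridian→Band B ($931M), Pulse→Band F ($575M), OrbitCom→Band D ($913M) — total 907+969+952+931+575+913 = $5247M.
Column-greedy (each band in turn goes to its best remaining operator) gives $5040M, worse by 207.

Maximum total: $5247M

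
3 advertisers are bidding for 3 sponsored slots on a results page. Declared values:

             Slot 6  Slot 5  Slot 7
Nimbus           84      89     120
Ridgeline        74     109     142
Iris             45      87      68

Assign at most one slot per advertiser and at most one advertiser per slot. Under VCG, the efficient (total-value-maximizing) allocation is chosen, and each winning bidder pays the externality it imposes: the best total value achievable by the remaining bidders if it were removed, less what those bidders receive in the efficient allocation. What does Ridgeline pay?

Ridgeline pays $36.

Efficient allocation: Nimbus→Slot 6 ($84), Ridgeline→Slot 7 ($142), Iris→Slot 5 ($87); total welfare W = $313.
Ridgeline receives Slot 7 at value $142, so the others get W − 142 = $171.
Without Ridgeline: best allocation of the remaining 2 bidders over all 3 slots is Nimbus→Slot 7 ($120), Iris→Slot 5 ($87), total $207.
VCG payment = (others' best without Ridgeline) − (others' welfare with Ridgeline) = 207 − 171 = $36.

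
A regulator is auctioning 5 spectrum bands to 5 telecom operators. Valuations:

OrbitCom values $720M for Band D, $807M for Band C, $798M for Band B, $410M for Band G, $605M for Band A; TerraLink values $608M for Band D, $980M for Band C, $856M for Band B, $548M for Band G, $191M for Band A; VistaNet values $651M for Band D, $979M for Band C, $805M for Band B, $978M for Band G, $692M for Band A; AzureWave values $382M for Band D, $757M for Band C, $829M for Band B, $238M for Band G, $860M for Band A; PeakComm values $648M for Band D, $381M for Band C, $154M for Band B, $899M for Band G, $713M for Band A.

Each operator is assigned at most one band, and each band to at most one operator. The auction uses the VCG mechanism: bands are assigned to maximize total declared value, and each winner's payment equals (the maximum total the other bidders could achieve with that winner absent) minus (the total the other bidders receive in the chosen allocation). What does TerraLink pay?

Efficient allocation: OrbitCom→Band D ($720M), TerraLink→Band B ($856M), VistaNet→Band C ($979M), AzureWave→Band A ($860M), PeakComm→Band G ($899M); total welfare W = $4314M.
TerraLink receives Band B at value $856M, so the others get W − 856 = $3458M.
Without TerraLink: best allocation of the remaining 4 bidders over all 5 bands is OrbitCom→Band B ($798M), VistaNet→Band C ($979M), AzureWave→Band A ($860M), PeakComm→Band G ($899M), total $3536M.
VCG payment = (others' best without TerraLink) − (others' welfare with TerraLink) = 3536 − 3458 = $78M.

TerraLink pays $78M.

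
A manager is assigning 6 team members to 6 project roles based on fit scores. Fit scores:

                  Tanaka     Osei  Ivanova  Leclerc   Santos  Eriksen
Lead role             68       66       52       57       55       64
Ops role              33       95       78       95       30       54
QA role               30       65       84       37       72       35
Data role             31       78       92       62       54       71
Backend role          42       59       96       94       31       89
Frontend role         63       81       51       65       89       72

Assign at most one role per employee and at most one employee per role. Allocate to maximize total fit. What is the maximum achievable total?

This is a one-to-one assignment (maximum-weight bipartite matching).
Optimal: Tanaka→Lead role (68 pts), Osei→Data role (78 pts), Ivanova→QA role (84 pts), Leclerc→Ops role (95 pts), Santos→Frontend role (89 pts), Eriksen→Backend role (89 pts) — total 68+78+84+95+89+89 = 503 pts.
Row-greedy (each employee in turn takes its best remaining role) gives 467 pts, worse by 36.
Checked against all permutations: 503 pts is optimal.

Maximum total: 503 pts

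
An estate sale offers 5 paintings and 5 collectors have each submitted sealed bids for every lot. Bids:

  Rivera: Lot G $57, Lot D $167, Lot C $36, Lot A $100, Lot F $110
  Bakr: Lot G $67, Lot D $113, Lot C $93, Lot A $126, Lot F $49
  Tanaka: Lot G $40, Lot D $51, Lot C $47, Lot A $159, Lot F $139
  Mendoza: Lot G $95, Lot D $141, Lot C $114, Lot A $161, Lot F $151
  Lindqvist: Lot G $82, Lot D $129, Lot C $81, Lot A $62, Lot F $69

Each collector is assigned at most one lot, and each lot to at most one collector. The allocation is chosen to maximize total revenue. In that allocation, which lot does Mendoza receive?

This is a one-to-one assignment (maximum-weight bipartite matching).
Optimal: Rivera→Lot D ($167), Bakr→Lot C ($93), Tanaka→Lot A ($159), Mendoza→Lot F ($151), Lindqvist→Lot G ($82) — total 167+93+159+151+82 = $652.
Row-greedy (each collector in turn takes its best remaining lot) gives $628, worse by 24.
Mendoza's own top lot is Lot A ($161), but forcing Mendoza→Lot A and reassigning the rest optimally gives only $642 — worse by 10.

Mendoza receives Lot F.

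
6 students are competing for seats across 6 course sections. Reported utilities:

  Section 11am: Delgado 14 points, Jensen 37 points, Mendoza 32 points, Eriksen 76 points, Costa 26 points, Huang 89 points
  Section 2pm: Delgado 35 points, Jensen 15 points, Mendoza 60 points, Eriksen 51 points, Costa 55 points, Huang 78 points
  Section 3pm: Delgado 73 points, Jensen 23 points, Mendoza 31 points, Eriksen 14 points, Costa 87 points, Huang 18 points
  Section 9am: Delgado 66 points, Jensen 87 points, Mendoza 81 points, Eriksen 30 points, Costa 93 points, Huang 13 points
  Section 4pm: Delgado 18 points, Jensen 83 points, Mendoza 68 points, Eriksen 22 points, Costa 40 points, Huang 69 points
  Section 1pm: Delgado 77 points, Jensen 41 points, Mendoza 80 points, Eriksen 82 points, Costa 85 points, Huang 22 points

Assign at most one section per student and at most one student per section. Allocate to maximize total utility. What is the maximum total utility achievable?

Optimal: Delgado→Section 3pm (73 points), Jensen→Section 4pm (83 points), Mendoza→Section 1pm (80 points), Eriksen→Section 11am (76 points), Costa→Section 9am (93 points), Huang→Section 2pm (78 points) — total 73+83+80+76+93+78 = 483 points.
Row-greedy (each student in turn takes its best remaining section) gives 473 points, worse by 10.

Max total: 483 points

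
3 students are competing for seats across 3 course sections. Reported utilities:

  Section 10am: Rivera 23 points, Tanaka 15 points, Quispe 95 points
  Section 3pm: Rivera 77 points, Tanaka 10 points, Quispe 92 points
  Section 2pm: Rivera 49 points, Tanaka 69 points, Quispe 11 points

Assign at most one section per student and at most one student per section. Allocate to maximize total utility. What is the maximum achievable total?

Optimal: Rivera→Section 3pm (77 points), Tanaka→Section 2pm (69 points), Quispe→Section 10am (95 points) — total 77+69+95 = 241 points.
Every other assignment is strictly worse.

Maximum total: 241 points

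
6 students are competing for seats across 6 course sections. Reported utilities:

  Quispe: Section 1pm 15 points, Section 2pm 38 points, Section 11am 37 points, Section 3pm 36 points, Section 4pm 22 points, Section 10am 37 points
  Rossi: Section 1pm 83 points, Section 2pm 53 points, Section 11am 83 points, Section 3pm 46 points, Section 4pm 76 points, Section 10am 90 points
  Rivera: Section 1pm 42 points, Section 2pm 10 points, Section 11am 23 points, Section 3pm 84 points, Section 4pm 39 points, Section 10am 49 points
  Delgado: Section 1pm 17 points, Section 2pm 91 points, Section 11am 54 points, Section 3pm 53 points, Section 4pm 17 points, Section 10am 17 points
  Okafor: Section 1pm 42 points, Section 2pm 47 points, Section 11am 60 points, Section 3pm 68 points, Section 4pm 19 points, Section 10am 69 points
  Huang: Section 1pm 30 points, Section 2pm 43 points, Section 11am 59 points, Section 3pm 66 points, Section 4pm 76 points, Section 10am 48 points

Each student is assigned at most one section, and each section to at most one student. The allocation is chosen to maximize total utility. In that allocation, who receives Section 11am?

Optimal: Quispe→Section 11am (37 points), Rossi→Section 1pm (83 points), Rivera→Section 3pm (84 points), Delgado→Section 2pm (91 points), Okafor→Section 10am (69 points), Huang→Section 4pm (76 points) — total 37+83+84+91+69+76 = 440 points.
Column-greedy (each section in turn goes to its best remaining student) gives 431 points, worse by 9.
Next-best assignment: Quispe→Section 10am, Rossi→Section 1pm, Rivera→Section 3pm, Delgado→Section 2pm, Okafor→Section 11am, Huang→Section 4pm = 431 points.
Quispe's own top section is Section 2pm (38 points), but forcing Quispe→Section 2pm and reassigning the rest optimally gives only 404 points — worse by 36.

Quispe receives Section 11am.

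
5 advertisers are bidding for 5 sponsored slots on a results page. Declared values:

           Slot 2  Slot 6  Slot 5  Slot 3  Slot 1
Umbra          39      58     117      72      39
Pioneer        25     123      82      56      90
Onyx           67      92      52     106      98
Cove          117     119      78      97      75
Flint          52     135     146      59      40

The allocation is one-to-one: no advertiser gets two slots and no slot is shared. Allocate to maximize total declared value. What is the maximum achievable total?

Optimal: Umbra→Slot 5 ($117), Pioneer→Slot 1 ($90), Onyx→Slot 3 ($106), Cove→Slot 2 ($117), Flint→Slot 6 ($135) — total 117+90+106+117+135 = $565.
Max-entry greedy (repeatedly take the single best remaining cell) gives $531, worse by 34.
Next-best assignment: Umbra→Slot 3, Pioneer→Slot 6, Onyx→Slot 1, Cove→Slot 2, Flint→Slot 5 = $556.
Every other assignment is strictly worse.

Maximum total: $565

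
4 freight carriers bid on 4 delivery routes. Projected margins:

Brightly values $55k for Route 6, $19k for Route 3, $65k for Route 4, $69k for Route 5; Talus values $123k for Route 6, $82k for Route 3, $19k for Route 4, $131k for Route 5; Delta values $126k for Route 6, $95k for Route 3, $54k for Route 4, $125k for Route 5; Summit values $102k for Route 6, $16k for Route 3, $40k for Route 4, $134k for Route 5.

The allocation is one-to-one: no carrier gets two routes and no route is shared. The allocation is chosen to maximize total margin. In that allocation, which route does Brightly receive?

Brightly receives Route 4.

This is the linear assignment problem.
Optimal: Brightly→Route 4 ($65k), Talus→Route 6 ($123k), Delta→Route 3 ($95k), Summit→Route 5 ($134k) — total 65+123+95+134 = $417k.
Next-best assignment: Brightly→Route 4, Talus→Route 3, Delta→Route 6, Summit→Route 5 = $407k.
Swapping Talus↔Summit (Talus→Route 5 $131k, Summit→Route 6 $102k) loses 24.
Brightly's own top route is Route 5 ($69k), but forcing Brightly→Route 5 and reassigning the rest optimally gives only $327k — worse by 90.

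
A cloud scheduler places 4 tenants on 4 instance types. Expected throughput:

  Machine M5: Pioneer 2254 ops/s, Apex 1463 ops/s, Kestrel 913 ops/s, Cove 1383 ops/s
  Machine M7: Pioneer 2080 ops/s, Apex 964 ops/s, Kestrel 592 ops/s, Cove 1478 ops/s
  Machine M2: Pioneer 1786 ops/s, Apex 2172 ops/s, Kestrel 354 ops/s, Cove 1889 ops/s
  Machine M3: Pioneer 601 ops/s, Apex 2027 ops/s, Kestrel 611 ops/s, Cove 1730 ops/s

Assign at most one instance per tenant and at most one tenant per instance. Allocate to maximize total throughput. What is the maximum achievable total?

Optimal: Pioneer→Machine M7 (2080 ops/s), Apex→Machine M3 (2027 ops/s), Kestrel→Machine M5 (913 ops/s), Cove→Machine M2 (1889 ops/s) — total 2080+2027+913+1889 = 6909 ops/s.
Next-best assignment: Pioneer→Machine M7, Apex→Machine M2, Kestrel→Machine M5, Cove→Machine M3 = 6895 ops/s.
Checked against all permutations: 6909 ops/s is optimal.

Maximum total: 6909 ops/s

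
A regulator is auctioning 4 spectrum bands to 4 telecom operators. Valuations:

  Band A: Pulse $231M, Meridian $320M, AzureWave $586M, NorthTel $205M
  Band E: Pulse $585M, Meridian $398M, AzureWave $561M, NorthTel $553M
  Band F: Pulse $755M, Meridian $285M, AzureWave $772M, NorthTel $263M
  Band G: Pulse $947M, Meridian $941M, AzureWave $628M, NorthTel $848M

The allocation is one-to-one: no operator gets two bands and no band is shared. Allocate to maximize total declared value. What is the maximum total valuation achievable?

Max total: $2835M

This is the linear assignment problem.
Optimal: Pulse→Band F ($755M), Meridian→Band G ($941M), AzureWave→Band A ($586M), NorthTel→Band E ($553M) — total 755+941+586+553 = $2835M.
Row-greedy (each operator in turn takes its best remaining band) gives $2322M, worse by 513.
Swapping Pulse↔NorthTel (Pulse→Band E $585M, NorthTel→Band F $263M) loses 460.
No other one-to-one assignment exceeds $2835M.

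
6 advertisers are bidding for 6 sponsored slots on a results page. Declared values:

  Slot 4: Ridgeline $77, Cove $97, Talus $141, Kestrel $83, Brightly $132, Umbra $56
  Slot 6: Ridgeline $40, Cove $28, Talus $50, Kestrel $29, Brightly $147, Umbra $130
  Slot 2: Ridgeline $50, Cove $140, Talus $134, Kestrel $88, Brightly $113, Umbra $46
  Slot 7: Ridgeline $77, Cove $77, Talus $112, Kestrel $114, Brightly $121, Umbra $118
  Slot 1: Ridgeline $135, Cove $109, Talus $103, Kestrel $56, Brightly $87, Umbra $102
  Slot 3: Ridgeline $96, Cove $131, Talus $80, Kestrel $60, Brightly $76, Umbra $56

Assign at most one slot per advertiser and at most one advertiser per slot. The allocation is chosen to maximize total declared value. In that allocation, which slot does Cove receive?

This is the linear assignment problem.
Optimal: Ridgeline→Slot 1 ($135), Cove→Slot 3 ($131), Talus→Slot 2 ($134), Kestrel→Slot 7 ($114), Brightly→Slot 4 ($132), Umbra→Slot 6 ($130) — total 135+131+134+114+132+130 = $776.
Max-entry greedy (repeatedly take the single best remaining cell) gives $741, worse by 35.
Next-best assignment: Ridgeline→Slot 1, Cove→Slot 3, Talus→Slot 4, Kestrel→Slot 7, Brightly→Slot 2, Umbra→Slot 6 = $764.
Cove's own top slot is Slot 2 ($140), but forcing Cove→Slot 2 and reassigning the rest optimally gives only $741 — worse by 35.

Cove receives Slot 3.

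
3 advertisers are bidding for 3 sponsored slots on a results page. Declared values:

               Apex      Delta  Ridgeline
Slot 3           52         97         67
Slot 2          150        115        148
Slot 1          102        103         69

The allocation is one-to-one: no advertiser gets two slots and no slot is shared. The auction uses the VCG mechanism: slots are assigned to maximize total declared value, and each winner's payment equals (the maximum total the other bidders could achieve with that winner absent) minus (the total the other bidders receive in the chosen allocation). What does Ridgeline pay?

Efficient allocation: Apex→Slot 1 ($102), Delta→Slot 3 ($97), Ridgeline→Slot 2 ($148); total welfare W = $347.
Ridgeline receives Slot 2 at value $148, so the others get W − 148 = $199.
Without Ridgeline: best allocation of the remaining 2 bidders over all 3 slots is Apex→Slot 2 ($150), Delta→Slot 1 ($103), total $253.
VCG payment = (others' best without Ridgeline) − (others' welfare with Ridgeline) = 253 − 199 = $54.

Ridgeline pays $54.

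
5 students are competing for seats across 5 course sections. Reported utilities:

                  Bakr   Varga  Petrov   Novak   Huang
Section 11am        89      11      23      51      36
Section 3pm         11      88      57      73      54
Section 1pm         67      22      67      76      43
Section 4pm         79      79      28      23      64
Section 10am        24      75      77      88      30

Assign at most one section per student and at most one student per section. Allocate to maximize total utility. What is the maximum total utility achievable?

Maximum total: 396 points

Optimal: Bakr→Section 11am (89 points), Varga→Section 3pm (88 points), Petrov→Section 1pm (67 points), Novak→Section 10am (88 points), Huang→Section 4pm (64 points) — total 89+88+67+88+64 = 396 points.
No other one-to-one assignment exceeds 396 points.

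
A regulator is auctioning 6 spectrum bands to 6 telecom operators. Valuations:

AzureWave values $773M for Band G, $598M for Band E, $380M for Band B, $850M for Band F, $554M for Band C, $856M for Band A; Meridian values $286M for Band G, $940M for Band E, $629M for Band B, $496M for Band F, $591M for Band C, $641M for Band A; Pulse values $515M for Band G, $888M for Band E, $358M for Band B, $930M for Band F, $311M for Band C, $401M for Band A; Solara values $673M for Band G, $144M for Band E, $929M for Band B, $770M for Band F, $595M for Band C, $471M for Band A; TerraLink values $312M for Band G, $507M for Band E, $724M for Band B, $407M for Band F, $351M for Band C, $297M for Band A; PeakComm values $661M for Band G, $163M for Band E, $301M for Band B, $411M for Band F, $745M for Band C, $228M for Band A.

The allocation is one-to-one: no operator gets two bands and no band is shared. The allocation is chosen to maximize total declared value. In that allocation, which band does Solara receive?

This is the linear assignment problem.
Optimal: AzureWave→Band A ($856M), Meridian→Band E ($940M), Pulse→Band F ($930M), Solara→Band G ($673M), TerraLink→Band B ($724M), PeakComm→Band C ($745M) — total 856+940+930+673+724+745 = $4868M.
Max-entry greedy (repeatedly take the single best remaining cell) gives $4712M, worse by 156.
Checked against all permutations: $4868M is optimal.
Solara's own top band is Band B ($929M), but forcing Solara→Band B and reassigning the rest optimally gives only $4712M — worse by 156.

Solara receives Band G.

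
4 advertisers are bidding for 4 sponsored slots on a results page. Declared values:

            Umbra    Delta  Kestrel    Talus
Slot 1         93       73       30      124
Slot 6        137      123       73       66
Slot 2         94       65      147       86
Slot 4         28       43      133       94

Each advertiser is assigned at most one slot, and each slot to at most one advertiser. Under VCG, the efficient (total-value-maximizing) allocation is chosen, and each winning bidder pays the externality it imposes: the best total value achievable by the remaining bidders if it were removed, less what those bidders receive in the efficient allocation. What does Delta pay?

Efficient allocation: Umbra→Slot 2 ($94), Delta→Slot 6 ($123), Kestrel→Slot 4 ($133), Talus→Slot 1 ($124); total welfare W = $474.
Delta receives Slot 6 at value $123, so the others get W − 123 = $351.
Without Delta: best allocation of the remaining 3 bidders over all 4 slots is Umbra→Slot 6 ($137), Kestrel→Slot 2 ($147), Talus→Slot 1 ($124), total $408.
VCG payment = (others' best without Delta) − (others' welfare with Delta) = 408 − 351 = $57.

Delta pays $57.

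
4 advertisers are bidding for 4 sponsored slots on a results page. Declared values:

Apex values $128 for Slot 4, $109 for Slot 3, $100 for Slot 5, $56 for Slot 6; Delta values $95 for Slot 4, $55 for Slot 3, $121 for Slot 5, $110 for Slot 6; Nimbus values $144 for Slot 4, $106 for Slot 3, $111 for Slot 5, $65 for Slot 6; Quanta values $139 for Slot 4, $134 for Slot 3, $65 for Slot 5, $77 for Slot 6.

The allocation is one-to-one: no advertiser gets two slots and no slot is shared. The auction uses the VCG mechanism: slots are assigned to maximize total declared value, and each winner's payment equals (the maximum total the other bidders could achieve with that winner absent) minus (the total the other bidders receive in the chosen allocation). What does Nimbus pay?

Efficient allocation: Apex→Slot 5 ($100), Delta→Slot 6 ($110), Nimbus→Slot 4 ($144), Quanta→Slot 3 ($134); total welfare W = $488.
Nimbus receives Slot 4 at value $144, so the others get W − 144 = $344.
Without Nimbus: best allocation of the remaining 3 bidders over all 4 slots is Apex→Slot 4 ($128), Delta→Slot 5 ($121), Quanta→Slot 3 ($134), total $383.
VCG payment = (others' best without Nimbus) − (others' welfare with Nimbus) = 383 − 344 = $39.

Nimbus pays $39.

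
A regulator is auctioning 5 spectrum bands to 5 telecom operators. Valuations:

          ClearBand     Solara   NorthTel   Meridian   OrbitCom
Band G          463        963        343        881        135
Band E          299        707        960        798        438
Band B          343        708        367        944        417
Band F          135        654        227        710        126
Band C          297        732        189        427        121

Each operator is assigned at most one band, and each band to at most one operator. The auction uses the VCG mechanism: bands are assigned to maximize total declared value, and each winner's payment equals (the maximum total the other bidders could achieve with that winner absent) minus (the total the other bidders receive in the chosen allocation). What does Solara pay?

Efficient allocation: ClearBand→Band C ($297M), Solara→Band G ($963M), NorthTel→Band E ($960M), Meridian→Band F ($710M), OrbitCom→Band B ($417M); total welfare W = $3347M.
Solara receives Band G at value $963M, so the others get W − 963 = $2384M.
Without Solara: best allocation of the remaining 4 bidders over all 5 bands is ClearBand→Band C ($297M), NorthTel→Band E ($960M), Meridian→Band G ($881M), OrbitCom→Band B ($417M), total $2555M.
VCG payment = (others' best without Solara) − (others' welfare with Solara) = 2555 − 2384 = $171M.

Solara pays $171M.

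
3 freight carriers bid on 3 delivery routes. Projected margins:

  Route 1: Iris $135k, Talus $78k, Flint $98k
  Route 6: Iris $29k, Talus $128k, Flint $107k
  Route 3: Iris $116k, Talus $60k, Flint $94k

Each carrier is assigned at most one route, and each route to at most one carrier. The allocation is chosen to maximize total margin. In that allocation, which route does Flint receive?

Optimal: Iris→Route 1 ($135k), Talus→Route 6 ($128k), Flint→Route 3 ($94k) — total 135+128+94 = $357k.
Swapping Flint↔Iris (Flint→Route 1 $98k, Iris→Route 3 $116k) loses 15.
Flint's own top route is Route 6 ($107k), but forcing Flint→Route 6 and reassigning the rest optimally gives only $302k — worse by 55.

Flint receives Route 3.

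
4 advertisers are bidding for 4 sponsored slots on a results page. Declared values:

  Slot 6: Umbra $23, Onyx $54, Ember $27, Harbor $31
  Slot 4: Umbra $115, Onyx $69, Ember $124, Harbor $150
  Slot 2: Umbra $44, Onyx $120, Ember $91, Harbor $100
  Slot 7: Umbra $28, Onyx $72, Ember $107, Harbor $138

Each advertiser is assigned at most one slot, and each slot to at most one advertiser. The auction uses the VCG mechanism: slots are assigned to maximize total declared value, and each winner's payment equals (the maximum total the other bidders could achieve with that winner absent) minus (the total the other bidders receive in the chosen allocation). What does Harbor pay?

Efficient allocation: Umbra→Slot 6 ($23), Onyx→Slot 2 ($120), Ember→Slot 4 ($124), Harbor→Slot 7 ($138); total welfare W = $405.
Harbor receives Slot 7 at value $138, so the others get W − 138 = $267.
Without Harbor: best allocation of the remaining 3 bidders over all 4 slots is Umbra→Slot 4 ($115), Onyx→Slot 2 ($120), Ember→Slot 7 ($107), total $342.
VCG payment = (others' best without Harbor) − (others' welfare with Harbor) = 342 − 267 = $75.

Harbor pays $75.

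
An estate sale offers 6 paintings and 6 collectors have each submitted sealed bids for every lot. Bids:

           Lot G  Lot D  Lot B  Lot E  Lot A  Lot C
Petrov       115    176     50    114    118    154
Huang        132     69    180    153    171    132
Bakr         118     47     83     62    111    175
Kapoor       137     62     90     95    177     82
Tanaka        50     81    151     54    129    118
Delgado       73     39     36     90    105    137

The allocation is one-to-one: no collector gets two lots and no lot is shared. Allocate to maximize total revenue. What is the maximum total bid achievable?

Max total: $912

Treat this as an assignment problem: match each collector to one lot.
Optimal: Petrov→Lot D ($176), Huang→Lot E ($153), Bakr→Lot G ($118), Kapoor→Lot A ($177), Tanaka→Lot B ($151), Delgado→Lot C ($137) — total 176+153+118+177+151+137 = $912.
Max-entry greedy (repeatedly take the single best remaining cell) gives $848, worse by 64.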